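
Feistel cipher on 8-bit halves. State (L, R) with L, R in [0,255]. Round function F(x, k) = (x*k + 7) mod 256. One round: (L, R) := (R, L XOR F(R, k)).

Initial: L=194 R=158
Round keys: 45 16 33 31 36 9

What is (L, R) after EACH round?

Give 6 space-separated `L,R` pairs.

Answer: 158,15 15,105 105,159 159,33 33,52 52,250

Derivation:
Round 1 (k=45): L=158 R=15
Round 2 (k=16): L=15 R=105
Round 3 (k=33): L=105 R=159
Round 4 (k=31): L=159 R=33
Round 5 (k=36): L=33 R=52
Round 6 (k=9): L=52 R=250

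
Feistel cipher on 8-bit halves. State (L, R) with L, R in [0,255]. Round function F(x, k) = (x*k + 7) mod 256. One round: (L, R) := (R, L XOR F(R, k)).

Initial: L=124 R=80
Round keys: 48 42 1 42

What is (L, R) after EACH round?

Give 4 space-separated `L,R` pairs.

Answer: 80,123 123,101 101,23 23,168

Derivation:
Round 1 (k=48): L=80 R=123
Round 2 (k=42): L=123 R=101
Round 3 (k=1): L=101 R=23
Round 4 (k=42): L=23 R=168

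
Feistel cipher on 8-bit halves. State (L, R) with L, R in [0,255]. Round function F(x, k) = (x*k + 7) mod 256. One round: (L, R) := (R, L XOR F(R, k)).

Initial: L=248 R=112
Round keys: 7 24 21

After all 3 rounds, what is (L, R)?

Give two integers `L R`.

Answer: 31 125

Derivation:
Round 1 (k=7): L=112 R=239
Round 2 (k=24): L=239 R=31
Round 3 (k=21): L=31 R=125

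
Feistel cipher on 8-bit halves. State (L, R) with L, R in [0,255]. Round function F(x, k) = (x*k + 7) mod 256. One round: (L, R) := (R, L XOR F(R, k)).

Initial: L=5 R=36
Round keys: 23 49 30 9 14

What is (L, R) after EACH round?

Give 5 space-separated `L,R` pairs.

Answer: 36,70 70,73 73,211 211,59 59,146

Derivation:
Round 1 (k=23): L=36 R=70
Round 2 (k=49): L=70 R=73
Round 3 (k=30): L=73 R=211
Round 4 (k=9): L=211 R=59
Round 5 (k=14): L=59 R=146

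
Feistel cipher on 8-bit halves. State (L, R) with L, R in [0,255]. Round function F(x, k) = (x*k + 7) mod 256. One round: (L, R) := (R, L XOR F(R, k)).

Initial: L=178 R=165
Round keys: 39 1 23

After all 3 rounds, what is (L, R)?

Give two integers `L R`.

Round 1 (k=39): L=165 R=152
Round 2 (k=1): L=152 R=58
Round 3 (k=23): L=58 R=165

Answer: 58 165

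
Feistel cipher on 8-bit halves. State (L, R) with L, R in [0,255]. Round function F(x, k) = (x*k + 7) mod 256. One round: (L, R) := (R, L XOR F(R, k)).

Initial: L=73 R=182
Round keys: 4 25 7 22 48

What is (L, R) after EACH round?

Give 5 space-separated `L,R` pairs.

Round 1 (k=4): L=182 R=150
Round 2 (k=25): L=150 R=27
Round 3 (k=7): L=27 R=82
Round 4 (k=22): L=82 R=8
Round 5 (k=48): L=8 R=213

Answer: 182,150 150,27 27,82 82,8 8,213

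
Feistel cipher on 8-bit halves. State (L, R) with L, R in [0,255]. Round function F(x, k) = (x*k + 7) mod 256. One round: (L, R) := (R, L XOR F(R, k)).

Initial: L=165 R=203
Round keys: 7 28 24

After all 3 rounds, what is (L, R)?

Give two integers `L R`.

Answer: 168 246

Derivation:
Round 1 (k=7): L=203 R=49
Round 2 (k=28): L=49 R=168
Round 3 (k=24): L=168 R=246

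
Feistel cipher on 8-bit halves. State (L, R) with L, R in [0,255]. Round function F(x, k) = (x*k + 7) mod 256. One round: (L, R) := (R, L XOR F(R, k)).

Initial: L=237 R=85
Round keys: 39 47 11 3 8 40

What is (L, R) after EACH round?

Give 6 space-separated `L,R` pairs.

Round 1 (k=39): L=85 R=23
Round 2 (k=47): L=23 R=21
Round 3 (k=11): L=21 R=249
Round 4 (k=3): L=249 R=231
Round 5 (k=8): L=231 R=198
Round 6 (k=40): L=198 R=16

Answer: 85,23 23,21 21,249 249,231 231,198 198,16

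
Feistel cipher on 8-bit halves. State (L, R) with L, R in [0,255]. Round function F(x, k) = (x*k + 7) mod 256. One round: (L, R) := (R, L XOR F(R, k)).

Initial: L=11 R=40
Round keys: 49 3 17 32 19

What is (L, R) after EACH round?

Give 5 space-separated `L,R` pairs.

Answer: 40,164 164,219 219,54 54,28 28,45

Derivation:
Round 1 (k=49): L=40 R=164
Round 2 (k=3): L=164 R=219
Round 3 (k=17): L=219 R=54
Round 4 (k=32): L=54 R=28
Round 5 (k=19): L=28 R=45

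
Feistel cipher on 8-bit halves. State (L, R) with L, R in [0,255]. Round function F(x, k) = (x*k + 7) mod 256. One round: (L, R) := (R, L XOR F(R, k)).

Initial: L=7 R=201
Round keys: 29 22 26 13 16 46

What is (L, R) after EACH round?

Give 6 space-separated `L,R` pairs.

Answer: 201,203 203,176 176,44 44,243 243,27 27,18

Derivation:
Round 1 (k=29): L=201 R=203
Round 2 (k=22): L=203 R=176
Round 3 (k=26): L=176 R=44
Round 4 (k=13): L=44 R=243
Round 5 (k=16): L=243 R=27
Round 6 (k=46): L=27 R=18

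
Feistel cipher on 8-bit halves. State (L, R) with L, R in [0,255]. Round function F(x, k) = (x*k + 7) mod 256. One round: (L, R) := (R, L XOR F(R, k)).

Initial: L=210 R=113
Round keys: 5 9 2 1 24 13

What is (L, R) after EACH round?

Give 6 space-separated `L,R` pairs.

Round 1 (k=5): L=113 R=238
Round 2 (k=9): L=238 R=20
Round 3 (k=2): L=20 R=193
Round 4 (k=1): L=193 R=220
Round 5 (k=24): L=220 R=102
Round 6 (k=13): L=102 R=233

Answer: 113,238 238,20 20,193 193,220 220,102 102,233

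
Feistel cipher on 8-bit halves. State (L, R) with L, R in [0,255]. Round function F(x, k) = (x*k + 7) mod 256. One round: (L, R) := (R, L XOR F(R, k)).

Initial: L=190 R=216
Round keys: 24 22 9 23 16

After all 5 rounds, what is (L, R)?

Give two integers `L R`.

Answer: 151 234

Derivation:
Round 1 (k=24): L=216 R=249
Round 2 (k=22): L=249 R=181
Round 3 (k=9): L=181 R=157
Round 4 (k=23): L=157 R=151
Round 5 (k=16): L=151 R=234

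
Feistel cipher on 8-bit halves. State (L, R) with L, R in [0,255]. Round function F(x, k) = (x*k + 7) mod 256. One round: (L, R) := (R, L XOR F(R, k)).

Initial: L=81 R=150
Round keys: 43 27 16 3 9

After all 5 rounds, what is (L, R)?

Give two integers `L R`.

Answer: 109 35

Derivation:
Round 1 (k=43): L=150 R=104
Round 2 (k=27): L=104 R=105
Round 3 (k=16): L=105 R=255
Round 4 (k=3): L=255 R=109
Round 5 (k=9): L=109 R=35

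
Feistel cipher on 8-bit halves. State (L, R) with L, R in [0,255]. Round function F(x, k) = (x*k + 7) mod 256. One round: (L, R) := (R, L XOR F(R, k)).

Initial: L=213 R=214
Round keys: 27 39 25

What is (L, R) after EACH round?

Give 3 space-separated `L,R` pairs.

Answer: 214,76 76,77 77,192

Derivation:
Round 1 (k=27): L=214 R=76
Round 2 (k=39): L=76 R=77
Round 3 (k=25): L=77 R=192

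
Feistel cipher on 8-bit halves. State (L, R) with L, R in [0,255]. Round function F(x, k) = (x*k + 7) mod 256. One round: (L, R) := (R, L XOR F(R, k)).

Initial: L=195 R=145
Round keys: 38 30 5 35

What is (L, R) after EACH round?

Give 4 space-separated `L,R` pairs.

Answer: 145,78 78,186 186,231 231,38

Derivation:
Round 1 (k=38): L=145 R=78
Round 2 (k=30): L=78 R=186
Round 3 (k=5): L=186 R=231
Round 4 (k=35): L=231 R=38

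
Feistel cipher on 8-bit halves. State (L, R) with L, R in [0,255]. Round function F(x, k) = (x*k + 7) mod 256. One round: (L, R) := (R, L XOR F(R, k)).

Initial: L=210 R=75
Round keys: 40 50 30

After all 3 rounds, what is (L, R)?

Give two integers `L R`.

Answer: 26 126

Derivation:
Round 1 (k=40): L=75 R=109
Round 2 (k=50): L=109 R=26
Round 3 (k=30): L=26 R=126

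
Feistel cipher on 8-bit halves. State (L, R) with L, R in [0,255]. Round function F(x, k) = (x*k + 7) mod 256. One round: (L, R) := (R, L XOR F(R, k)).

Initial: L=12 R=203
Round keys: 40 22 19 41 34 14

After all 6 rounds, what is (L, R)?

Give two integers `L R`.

Round 1 (k=40): L=203 R=179
Round 2 (k=22): L=179 R=162
Round 3 (k=19): L=162 R=190
Round 4 (k=41): L=190 R=215
Round 5 (k=34): L=215 R=43
Round 6 (k=14): L=43 R=182

Answer: 43 182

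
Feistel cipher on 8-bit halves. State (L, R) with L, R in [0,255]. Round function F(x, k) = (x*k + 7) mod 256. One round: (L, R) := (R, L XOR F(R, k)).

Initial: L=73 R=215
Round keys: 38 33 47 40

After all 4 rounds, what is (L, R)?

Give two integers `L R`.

Answer: 167 119

Derivation:
Round 1 (k=38): L=215 R=184
Round 2 (k=33): L=184 R=104
Round 3 (k=47): L=104 R=167
Round 4 (k=40): L=167 R=119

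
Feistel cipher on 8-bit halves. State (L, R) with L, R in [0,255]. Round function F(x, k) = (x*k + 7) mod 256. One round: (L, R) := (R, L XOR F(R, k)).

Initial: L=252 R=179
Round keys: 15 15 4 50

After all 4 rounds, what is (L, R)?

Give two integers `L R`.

Answer: 143 73

Derivation:
Round 1 (k=15): L=179 R=120
Round 2 (k=15): L=120 R=188
Round 3 (k=4): L=188 R=143
Round 4 (k=50): L=143 R=73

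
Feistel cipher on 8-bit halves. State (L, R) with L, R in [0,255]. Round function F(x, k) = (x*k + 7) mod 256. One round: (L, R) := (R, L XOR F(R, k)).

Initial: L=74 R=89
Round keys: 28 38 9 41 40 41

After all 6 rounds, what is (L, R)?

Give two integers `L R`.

Answer: 45 193

Derivation:
Round 1 (k=28): L=89 R=137
Round 2 (k=38): L=137 R=4
Round 3 (k=9): L=4 R=162
Round 4 (k=41): L=162 R=253
Round 5 (k=40): L=253 R=45
Round 6 (k=41): L=45 R=193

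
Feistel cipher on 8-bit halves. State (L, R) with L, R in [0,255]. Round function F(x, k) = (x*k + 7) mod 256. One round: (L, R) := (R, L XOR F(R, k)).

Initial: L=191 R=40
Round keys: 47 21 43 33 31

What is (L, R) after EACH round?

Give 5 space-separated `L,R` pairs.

Answer: 40,224 224,79 79,172 172,124 124,167

Derivation:
Round 1 (k=47): L=40 R=224
Round 2 (k=21): L=224 R=79
Round 3 (k=43): L=79 R=172
Round 4 (k=33): L=172 R=124
Round 5 (k=31): L=124 R=167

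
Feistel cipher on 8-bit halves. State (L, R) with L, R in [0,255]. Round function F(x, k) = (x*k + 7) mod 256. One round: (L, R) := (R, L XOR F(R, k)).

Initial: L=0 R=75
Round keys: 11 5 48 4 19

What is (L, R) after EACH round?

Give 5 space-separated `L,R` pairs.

Answer: 75,64 64,12 12,7 7,47 47,131

Derivation:
Round 1 (k=11): L=75 R=64
Round 2 (k=5): L=64 R=12
Round 3 (k=48): L=12 R=7
Round 4 (k=4): L=7 R=47
Round 5 (k=19): L=47 R=131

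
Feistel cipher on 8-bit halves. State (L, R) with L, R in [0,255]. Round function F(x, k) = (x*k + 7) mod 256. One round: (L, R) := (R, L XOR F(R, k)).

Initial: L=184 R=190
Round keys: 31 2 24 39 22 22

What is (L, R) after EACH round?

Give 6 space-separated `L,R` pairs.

Answer: 190,177 177,215 215,158 158,206 206,37 37,251

Derivation:
Round 1 (k=31): L=190 R=177
Round 2 (k=2): L=177 R=215
Round 3 (k=24): L=215 R=158
Round 4 (k=39): L=158 R=206
Round 5 (k=22): L=206 R=37
Round 6 (k=22): L=37 R=251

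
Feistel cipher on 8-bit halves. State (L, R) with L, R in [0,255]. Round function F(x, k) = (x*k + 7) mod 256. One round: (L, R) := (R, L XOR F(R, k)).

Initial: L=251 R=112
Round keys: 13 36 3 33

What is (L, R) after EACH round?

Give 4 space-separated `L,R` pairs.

Round 1 (k=13): L=112 R=76
Round 2 (k=36): L=76 R=199
Round 3 (k=3): L=199 R=16
Round 4 (k=33): L=16 R=208

Answer: 112,76 76,199 199,16 16,208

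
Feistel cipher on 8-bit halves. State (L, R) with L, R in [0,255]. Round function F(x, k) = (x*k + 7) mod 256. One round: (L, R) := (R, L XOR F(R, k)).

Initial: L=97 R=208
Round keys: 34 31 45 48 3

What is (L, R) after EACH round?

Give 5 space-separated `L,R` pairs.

Answer: 208,198 198,209 209,2 2,182 182,43

Derivation:
Round 1 (k=34): L=208 R=198
Round 2 (k=31): L=198 R=209
Round 3 (k=45): L=209 R=2
Round 4 (k=48): L=2 R=182
Round 5 (k=3): L=182 R=43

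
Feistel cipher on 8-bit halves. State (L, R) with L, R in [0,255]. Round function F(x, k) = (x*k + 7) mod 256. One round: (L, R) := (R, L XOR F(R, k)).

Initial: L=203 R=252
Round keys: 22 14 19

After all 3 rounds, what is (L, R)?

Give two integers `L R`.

Round 1 (k=22): L=252 R=100
Round 2 (k=14): L=100 R=131
Round 3 (k=19): L=131 R=164

Answer: 131 164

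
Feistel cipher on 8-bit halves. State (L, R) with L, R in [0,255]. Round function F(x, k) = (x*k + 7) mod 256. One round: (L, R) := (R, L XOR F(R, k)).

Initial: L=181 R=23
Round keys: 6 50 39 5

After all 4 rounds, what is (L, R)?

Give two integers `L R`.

Round 1 (k=6): L=23 R=36
Round 2 (k=50): L=36 R=24
Round 3 (k=39): L=24 R=139
Round 4 (k=5): L=139 R=166

Answer: 139 166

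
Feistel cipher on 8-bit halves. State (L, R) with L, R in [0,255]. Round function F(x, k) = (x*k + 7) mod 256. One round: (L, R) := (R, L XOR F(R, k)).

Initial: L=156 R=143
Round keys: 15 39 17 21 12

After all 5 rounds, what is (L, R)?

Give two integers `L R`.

Answer: 118 248

Derivation:
Round 1 (k=15): L=143 R=244
Round 2 (k=39): L=244 R=188
Round 3 (k=17): L=188 R=119
Round 4 (k=21): L=119 R=118
Round 5 (k=12): L=118 R=248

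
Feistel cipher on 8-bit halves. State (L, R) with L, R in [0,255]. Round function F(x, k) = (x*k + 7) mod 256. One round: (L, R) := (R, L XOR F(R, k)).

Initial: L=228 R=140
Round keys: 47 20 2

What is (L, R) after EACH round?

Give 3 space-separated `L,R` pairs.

Answer: 140,95 95,255 255,90

Derivation:
Round 1 (k=47): L=140 R=95
Round 2 (k=20): L=95 R=255
Round 3 (k=2): L=255 R=90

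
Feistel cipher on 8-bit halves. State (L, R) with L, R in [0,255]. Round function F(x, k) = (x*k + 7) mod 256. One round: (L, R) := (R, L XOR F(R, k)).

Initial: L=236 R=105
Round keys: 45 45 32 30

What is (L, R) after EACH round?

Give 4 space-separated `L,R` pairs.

Answer: 105,144 144,62 62,87 87,7

Derivation:
Round 1 (k=45): L=105 R=144
Round 2 (k=45): L=144 R=62
Round 3 (k=32): L=62 R=87
Round 4 (k=30): L=87 R=7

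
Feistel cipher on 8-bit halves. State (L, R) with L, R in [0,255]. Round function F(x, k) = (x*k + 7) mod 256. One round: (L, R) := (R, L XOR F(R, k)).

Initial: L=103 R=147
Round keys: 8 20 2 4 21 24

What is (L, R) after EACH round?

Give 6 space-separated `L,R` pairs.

Round 1 (k=8): L=147 R=248
Round 2 (k=20): L=248 R=244
Round 3 (k=2): L=244 R=23
Round 4 (k=4): L=23 R=151
Round 5 (k=21): L=151 R=125
Round 6 (k=24): L=125 R=40

Answer: 147,248 248,244 244,23 23,151 151,125 125,40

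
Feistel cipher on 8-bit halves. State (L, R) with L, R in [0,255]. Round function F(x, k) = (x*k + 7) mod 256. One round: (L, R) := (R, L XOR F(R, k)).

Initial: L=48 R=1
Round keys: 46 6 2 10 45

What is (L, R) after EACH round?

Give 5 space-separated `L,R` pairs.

Answer: 1,5 5,36 36,74 74,207 207,32

Derivation:
Round 1 (k=46): L=1 R=5
Round 2 (k=6): L=5 R=36
Round 3 (k=2): L=36 R=74
Round 4 (k=10): L=74 R=207
Round 5 (k=45): L=207 R=32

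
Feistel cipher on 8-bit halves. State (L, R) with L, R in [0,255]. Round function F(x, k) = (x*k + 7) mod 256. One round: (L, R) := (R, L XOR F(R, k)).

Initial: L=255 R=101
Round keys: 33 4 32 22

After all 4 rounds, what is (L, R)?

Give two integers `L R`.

Answer: 52 201

Derivation:
Round 1 (k=33): L=101 R=243
Round 2 (k=4): L=243 R=182
Round 3 (k=32): L=182 R=52
Round 4 (k=22): L=52 R=201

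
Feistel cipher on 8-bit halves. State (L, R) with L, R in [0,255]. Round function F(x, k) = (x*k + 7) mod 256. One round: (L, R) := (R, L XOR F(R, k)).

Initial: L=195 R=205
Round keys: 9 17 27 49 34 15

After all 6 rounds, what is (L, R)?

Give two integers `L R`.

Round 1 (k=9): L=205 R=255
Round 2 (k=17): L=255 R=59
Round 3 (k=27): L=59 R=191
Round 4 (k=49): L=191 R=173
Round 5 (k=34): L=173 R=190
Round 6 (k=15): L=190 R=132

Answer: 190 132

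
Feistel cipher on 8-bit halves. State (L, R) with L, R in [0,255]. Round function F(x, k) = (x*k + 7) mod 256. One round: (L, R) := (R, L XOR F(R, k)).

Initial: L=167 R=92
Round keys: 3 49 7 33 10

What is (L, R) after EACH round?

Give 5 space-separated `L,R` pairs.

Answer: 92,188 188,95 95,28 28,252 252,195

Derivation:
Round 1 (k=3): L=92 R=188
Round 2 (k=49): L=188 R=95
Round 3 (k=7): L=95 R=28
Round 4 (k=33): L=28 R=252
Round 5 (k=10): L=252 R=195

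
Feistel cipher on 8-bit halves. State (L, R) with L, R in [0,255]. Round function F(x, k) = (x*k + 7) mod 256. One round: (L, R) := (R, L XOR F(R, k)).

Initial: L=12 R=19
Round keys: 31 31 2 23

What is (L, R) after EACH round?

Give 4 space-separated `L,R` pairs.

Answer: 19,88 88,188 188,39 39,52

Derivation:
Round 1 (k=31): L=19 R=88
Round 2 (k=31): L=88 R=188
Round 3 (k=2): L=188 R=39
Round 4 (k=23): L=39 R=52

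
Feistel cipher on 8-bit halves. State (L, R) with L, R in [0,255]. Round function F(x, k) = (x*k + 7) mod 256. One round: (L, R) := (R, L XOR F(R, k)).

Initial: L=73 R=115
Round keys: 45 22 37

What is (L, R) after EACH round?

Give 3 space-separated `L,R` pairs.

Round 1 (k=45): L=115 R=119
Round 2 (k=22): L=119 R=50
Round 3 (k=37): L=50 R=54

Answer: 115,119 119,50 50,54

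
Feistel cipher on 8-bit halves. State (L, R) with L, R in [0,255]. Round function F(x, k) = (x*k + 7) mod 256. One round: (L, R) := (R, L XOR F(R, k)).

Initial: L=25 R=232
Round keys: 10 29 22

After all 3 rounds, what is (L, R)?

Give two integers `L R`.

Round 1 (k=10): L=232 R=14
Round 2 (k=29): L=14 R=117
Round 3 (k=22): L=117 R=27

Answer: 117 27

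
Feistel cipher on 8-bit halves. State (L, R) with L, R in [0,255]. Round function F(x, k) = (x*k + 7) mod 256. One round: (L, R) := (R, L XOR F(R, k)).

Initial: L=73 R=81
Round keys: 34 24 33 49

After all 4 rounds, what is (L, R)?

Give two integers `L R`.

Round 1 (k=34): L=81 R=128
Round 2 (k=24): L=128 R=86
Round 3 (k=33): L=86 R=157
Round 4 (k=49): L=157 R=66

Answer: 157 66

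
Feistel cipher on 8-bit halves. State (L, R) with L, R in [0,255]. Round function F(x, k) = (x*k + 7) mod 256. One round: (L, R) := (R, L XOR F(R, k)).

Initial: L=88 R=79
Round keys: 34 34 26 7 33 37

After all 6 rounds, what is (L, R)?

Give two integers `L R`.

Answer: 96 192

Derivation:
Round 1 (k=34): L=79 R=221
Round 2 (k=34): L=221 R=46
Round 3 (k=26): L=46 R=110
Round 4 (k=7): L=110 R=39
Round 5 (k=33): L=39 R=96
Round 6 (k=37): L=96 R=192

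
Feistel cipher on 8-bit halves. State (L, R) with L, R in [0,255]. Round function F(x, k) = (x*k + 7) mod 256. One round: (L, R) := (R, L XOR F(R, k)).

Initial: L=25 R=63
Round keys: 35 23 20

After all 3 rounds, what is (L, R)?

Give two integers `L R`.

Round 1 (k=35): L=63 R=189
Round 2 (k=23): L=189 R=61
Round 3 (k=20): L=61 R=118

Answer: 61 118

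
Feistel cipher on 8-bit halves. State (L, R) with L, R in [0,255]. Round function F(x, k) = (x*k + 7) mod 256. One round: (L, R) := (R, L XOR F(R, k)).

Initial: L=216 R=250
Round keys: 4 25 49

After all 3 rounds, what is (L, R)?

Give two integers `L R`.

Answer: 156 212

Derivation:
Round 1 (k=4): L=250 R=55
Round 2 (k=25): L=55 R=156
Round 3 (k=49): L=156 R=212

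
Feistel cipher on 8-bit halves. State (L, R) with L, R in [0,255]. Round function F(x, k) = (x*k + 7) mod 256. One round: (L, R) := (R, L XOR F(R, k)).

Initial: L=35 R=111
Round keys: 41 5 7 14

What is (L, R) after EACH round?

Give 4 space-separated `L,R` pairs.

Round 1 (k=41): L=111 R=237
Round 2 (k=5): L=237 R=199
Round 3 (k=7): L=199 R=149
Round 4 (k=14): L=149 R=234

Answer: 111,237 237,199 199,149 149,234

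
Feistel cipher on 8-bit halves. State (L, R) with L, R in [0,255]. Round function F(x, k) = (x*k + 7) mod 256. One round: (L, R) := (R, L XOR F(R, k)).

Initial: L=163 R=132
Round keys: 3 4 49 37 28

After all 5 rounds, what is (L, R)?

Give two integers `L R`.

Answer: 154 53

Derivation:
Round 1 (k=3): L=132 R=48
Round 2 (k=4): L=48 R=67
Round 3 (k=49): L=67 R=234
Round 4 (k=37): L=234 R=154
Round 5 (k=28): L=154 R=53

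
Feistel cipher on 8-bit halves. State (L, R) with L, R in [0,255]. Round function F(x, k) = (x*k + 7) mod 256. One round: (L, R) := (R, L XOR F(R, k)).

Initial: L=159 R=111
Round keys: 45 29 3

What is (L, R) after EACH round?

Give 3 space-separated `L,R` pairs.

Round 1 (k=45): L=111 R=21
Round 2 (k=29): L=21 R=7
Round 3 (k=3): L=7 R=9

Answer: 111,21 21,7 7,9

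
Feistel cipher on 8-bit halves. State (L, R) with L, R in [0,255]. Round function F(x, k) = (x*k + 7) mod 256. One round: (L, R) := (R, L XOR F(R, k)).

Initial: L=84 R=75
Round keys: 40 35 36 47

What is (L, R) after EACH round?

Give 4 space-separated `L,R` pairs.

Round 1 (k=40): L=75 R=235
Round 2 (k=35): L=235 R=99
Round 3 (k=36): L=99 R=24
Round 4 (k=47): L=24 R=12

Answer: 75,235 235,99 99,24 24,12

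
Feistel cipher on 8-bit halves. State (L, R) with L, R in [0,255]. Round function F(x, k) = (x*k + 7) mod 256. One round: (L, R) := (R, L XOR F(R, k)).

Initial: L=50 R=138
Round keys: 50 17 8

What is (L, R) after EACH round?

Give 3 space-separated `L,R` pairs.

Round 1 (k=50): L=138 R=201
Round 2 (k=17): L=201 R=234
Round 3 (k=8): L=234 R=158

Answer: 138,201 201,234 234,158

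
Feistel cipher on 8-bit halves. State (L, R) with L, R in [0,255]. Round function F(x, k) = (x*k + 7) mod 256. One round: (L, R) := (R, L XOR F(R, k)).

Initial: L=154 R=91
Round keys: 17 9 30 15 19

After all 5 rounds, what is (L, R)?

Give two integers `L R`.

Answer: 52 52

Derivation:
Round 1 (k=17): L=91 R=136
Round 2 (k=9): L=136 R=148
Round 3 (k=30): L=148 R=215
Round 4 (k=15): L=215 R=52
Round 5 (k=19): L=52 R=52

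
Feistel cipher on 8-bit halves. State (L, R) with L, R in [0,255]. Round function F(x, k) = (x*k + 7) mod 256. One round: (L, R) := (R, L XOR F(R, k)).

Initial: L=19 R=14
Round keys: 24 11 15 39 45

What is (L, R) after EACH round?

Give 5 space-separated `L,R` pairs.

Round 1 (k=24): L=14 R=68
Round 2 (k=11): L=68 R=253
Round 3 (k=15): L=253 R=158
Round 4 (k=39): L=158 R=228
Round 5 (k=45): L=228 R=133

Answer: 14,68 68,253 253,158 158,228 228,133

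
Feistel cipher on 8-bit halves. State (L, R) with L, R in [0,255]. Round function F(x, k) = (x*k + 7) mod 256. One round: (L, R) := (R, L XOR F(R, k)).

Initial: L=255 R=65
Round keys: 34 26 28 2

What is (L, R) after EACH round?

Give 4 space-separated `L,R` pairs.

Answer: 65,86 86,130 130,105 105,91

Derivation:
Round 1 (k=34): L=65 R=86
Round 2 (k=26): L=86 R=130
Round 3 (k=28): L=130 R=105
Round 4 (k=2): L=105 R=91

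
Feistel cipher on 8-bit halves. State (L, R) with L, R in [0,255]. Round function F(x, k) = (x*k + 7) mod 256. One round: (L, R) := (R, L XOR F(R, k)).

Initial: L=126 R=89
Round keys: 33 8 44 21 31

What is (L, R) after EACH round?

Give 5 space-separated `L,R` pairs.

Answer: 89,254 254,174 174,17 17,194 194,148

Derivation:
Round 1 (k=33): L=89 R=254
Round 2 (k=8): L=254 R=174
Round 3 (k=44): L=174 R=17
Round 4 (k=21): L=17 R=194
Round 5 (k=31): L=194 R=148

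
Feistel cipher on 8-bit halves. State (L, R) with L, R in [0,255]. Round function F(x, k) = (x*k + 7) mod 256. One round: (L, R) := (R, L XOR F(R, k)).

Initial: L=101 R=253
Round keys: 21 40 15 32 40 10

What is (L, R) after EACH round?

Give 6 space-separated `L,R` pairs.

Answer: 253,173 173,242 242,152 152,245 245,215 215,152

Derivation:
Round 1 (k=21): L=253 R=173
Round 2 (k=40): L=173 R=242
Round 3 (k=15): L=242 R=152
Round 4 (k=32): L=152 R=245
Round 5 (k=40): L=245 R=215
Round 6 (k=10): L=215 R=152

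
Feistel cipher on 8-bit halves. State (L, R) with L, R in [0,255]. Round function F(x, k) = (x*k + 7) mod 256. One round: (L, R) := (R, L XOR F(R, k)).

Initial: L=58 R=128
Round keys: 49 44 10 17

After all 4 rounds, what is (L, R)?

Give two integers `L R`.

Round 1 (k=49): L=128 R=189
Round 2 (k=44): L=189 R=3
Round 3 (k=10): L=3 R=152
Round 4 (k=17): L=152 R=28

Answer: 152 28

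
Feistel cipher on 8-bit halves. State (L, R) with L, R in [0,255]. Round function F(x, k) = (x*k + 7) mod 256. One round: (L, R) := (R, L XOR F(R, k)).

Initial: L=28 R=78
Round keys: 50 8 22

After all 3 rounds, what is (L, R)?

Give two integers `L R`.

Answer: 177 98

Derivation:
Round 1 (k=50): L=78 R=95
Round 2 (k=8): L=95 R=177
Round 3 (k=22): L=177 R=98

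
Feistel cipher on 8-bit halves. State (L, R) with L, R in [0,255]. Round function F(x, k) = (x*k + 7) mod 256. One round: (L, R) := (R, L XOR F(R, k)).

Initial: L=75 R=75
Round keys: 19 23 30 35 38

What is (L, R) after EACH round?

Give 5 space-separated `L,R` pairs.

Answer: 75,211 211,183 183,170 170,242 242,89

Derivation:
Round 1 (k=19): L=75 R=211
Round 2 (k=23): L=211 R=183
Round 3 (k=30): L=183 R=170
Round 4 (k=35): L=170 R=242
Round 5 (k=38): L=242 R=89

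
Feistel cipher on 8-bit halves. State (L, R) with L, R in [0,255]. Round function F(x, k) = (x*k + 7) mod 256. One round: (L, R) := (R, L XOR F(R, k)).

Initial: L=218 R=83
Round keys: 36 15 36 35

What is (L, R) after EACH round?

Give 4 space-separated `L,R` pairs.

Answer: 83,105 105,125 125,242 242,96

Derivation:
Round 1 (k=36): L=83 R=105
Round 2 (k=15): L=105 R=125
Round 3 (k=36): L=125 R=242
Round 4 (k=35): L=242 R=96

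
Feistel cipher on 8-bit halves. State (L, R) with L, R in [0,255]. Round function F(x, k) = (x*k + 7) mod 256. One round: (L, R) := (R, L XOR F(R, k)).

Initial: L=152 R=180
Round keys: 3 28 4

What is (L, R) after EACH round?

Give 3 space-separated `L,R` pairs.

Answer: 180,187 187,207 207,248

Derivation:
Round 1 (k=3): L=180 R=187
Round 2 (k=28): L=187 R=207
Round 3 (k=4): L=207 R=248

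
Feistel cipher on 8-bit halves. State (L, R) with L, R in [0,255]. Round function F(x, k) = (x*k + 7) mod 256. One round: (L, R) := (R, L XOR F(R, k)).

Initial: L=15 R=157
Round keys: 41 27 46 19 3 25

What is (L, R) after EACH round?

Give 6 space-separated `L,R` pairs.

Round 1 (k=41): L=157 R=35
Round 2 (k=27): L=35 R=37
Round 3 (k=46): L=37 R=142
Round 4 (k=19): L=142 R=180
Round 5 (k=3): L=180 R=173
Round 6 (k=25): L=173 R=88

Answer: 157,35 35,37 37,142 142,180 180,173 173,88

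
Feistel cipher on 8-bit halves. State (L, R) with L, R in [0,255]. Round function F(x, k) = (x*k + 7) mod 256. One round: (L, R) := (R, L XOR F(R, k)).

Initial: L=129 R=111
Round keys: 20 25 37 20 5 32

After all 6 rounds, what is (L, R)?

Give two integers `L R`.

Round 1 (k=20): L=111 R=50
Round 2 (k=25): L=50 R=134
Round 3 (k=37): L=134 R=87
Round 4 (k=20): L=87 R=85
Round 5 (k=5): L=85 R=231
Round 6 (k=32): L=231 R=178

Answer: 231 178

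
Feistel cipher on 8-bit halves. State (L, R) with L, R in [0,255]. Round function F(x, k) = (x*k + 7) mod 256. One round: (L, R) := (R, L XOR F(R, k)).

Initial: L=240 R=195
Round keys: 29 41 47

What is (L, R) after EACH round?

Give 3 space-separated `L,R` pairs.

Round 1 (k=29): L=195 R=238
Round 2 (k=41): L=238 R=230
Round 3 (k=47): L=230 R=175

Answer: 195,238 238,230 230,175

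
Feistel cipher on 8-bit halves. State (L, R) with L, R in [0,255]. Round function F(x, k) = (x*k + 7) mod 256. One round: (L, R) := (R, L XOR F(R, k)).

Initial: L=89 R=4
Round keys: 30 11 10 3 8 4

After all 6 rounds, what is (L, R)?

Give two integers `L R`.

Round 1 (k=30): L=4 R=38
Round 2 (k=11): L=38 R=173
Round 3 (k=10): L=173 R=239
Round 4 (k=3): L=239 R=121
Round 5 (k=8): L=121 R=32
Round 6 (k=4): L=32 R=254

Answer: 32 254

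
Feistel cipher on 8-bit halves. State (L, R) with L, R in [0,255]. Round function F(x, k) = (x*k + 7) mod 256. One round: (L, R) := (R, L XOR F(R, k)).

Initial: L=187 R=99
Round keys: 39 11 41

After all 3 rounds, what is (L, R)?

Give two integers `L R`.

Answer: 87 81

Derivation:
Round 1 (k=39): L=99 R=167
Round 2 (k=11): L=167 R=87
Round 3 (k=41): L=87 R=81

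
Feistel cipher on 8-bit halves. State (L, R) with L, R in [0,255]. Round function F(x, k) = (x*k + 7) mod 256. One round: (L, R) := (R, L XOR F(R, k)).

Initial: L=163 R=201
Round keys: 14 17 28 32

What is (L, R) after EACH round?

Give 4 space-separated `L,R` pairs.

Answer: 201,166 166,196 196,209 209,227

Derivation:
Round 1 (k=14): L=201 R=166
Round 2 (k=17): L=166 R=196
Round 3 (k=28): L=196 R=209
Round 4 (k=32): L=209 R=227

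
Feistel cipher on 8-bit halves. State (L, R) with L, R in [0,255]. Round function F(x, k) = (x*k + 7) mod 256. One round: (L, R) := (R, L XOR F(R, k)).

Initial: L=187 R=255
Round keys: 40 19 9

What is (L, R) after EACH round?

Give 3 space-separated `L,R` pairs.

Round 1 (k=40): L=255 R=100
Round 2 (k=19): L=100 R=140
Round 3 (k=9): L=140 R=151

Answer: 255,100 100,140 140,151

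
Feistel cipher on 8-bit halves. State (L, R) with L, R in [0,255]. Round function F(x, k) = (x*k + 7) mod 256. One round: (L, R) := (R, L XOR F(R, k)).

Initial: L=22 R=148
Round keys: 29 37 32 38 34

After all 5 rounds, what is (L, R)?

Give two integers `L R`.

Answer: 15 95

Derivation:
Round 1 (k=29): L=148 R=221
Round 2 (k=37): L=221 R=108
Round 3 (k=32): L=108 R=90
Round 4 (k=38): L=90 R=15
Round 5 (k=34): L=15 R=95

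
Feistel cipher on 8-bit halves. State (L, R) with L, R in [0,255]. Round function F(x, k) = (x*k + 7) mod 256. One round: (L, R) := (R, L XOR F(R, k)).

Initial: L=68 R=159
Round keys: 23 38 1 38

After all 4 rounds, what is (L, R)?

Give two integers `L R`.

Answer: 115 121

Derivation:
Round 1 (k=23): L=159 R=20
Round 2 (k=38): L=20 R=96
Round 3 (k=1): L=96 R=115
Round 4 (k=38): L=115 R=121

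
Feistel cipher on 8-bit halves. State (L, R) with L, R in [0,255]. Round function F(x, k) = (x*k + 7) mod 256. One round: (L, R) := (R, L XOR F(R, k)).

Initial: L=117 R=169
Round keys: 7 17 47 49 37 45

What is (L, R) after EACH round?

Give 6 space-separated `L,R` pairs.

Round 1 (k=7): L=169 R=211
Round 2 (k=17): L=211 R=163
Round 3 (k=47): L=163 R=39
Round 4 (k=49): L=39 R=221
Round 5 (k=37): L=221 R=223
Round 6 (k=45): L=223 R=231

Answer: 169,211 211,163 163,39 39,221 221,223 223,231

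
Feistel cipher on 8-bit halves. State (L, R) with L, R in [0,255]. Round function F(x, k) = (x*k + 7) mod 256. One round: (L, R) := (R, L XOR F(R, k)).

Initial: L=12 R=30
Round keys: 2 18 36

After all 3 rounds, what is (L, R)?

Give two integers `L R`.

Answer: 139 220

Derivation:
Round 1 (k=2): L=30 R=79
Round 2 (k=18): L=79 R=139
Round 3 (k=36): L=139 R=220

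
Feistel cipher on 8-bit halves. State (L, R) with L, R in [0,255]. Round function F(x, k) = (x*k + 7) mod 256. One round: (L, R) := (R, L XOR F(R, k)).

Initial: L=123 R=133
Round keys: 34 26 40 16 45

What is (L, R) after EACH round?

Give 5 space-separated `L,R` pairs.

Round 1 (k=34): L=133 R=202
Round 2 (k=26): L=202 R=14
Round 3 (k=40): L=14 R=253
Round 4 (k=16): L=253 R=217
Round 5 (k=45): L=217 R=209

Answer: 133,202 202,14 14,253 253,217 217,209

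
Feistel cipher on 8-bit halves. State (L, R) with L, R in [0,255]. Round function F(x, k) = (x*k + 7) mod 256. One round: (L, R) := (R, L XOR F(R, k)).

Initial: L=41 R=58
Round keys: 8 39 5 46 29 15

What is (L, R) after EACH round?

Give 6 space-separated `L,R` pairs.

Answer: 58,254 254,131 131,104 104,52 52,131 131,128

Derivation:
Round 1 (k=8): L=58 R=254
Round 2 (k=39): L=254 R=131
Round 3 (k=5): L=131 R=104
Round 4 (k=46): L=104 R=52
Round 5 (k=29): L=52 R=131
Round 6 (k=15): L=131 R=128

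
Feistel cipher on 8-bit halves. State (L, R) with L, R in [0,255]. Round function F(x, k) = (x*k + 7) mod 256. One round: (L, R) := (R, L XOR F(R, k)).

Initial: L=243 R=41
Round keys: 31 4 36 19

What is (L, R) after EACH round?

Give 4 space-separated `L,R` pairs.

Round 1 (k=31): L=41 R=13
Round 2 (k=4): L=13 R=18
Round 3 (k=36): L=18 R=130
Round 4 (k=19): L=130 R=191

Answer: 41,13 13,18 18,130 130,191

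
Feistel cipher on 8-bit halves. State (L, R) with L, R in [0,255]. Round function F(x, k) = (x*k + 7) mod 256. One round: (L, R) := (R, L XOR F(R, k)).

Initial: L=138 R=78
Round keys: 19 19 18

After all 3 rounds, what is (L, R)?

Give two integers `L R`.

Answer: 134 40

Derivation:
Round 1 (k=19): L=78 R=91
Round 2 (k=19): L=91 R=134
Round 3 (k=18): L=134 R=40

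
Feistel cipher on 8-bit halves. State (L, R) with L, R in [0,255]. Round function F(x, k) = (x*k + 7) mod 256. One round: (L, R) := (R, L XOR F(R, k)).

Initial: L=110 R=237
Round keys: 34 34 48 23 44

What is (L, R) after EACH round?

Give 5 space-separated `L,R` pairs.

Answer: 237,239 239,40 40,104 104,119 119,19

Derivation:
Round 1 (k=34): L=237 R=239
Round 2 (k=34): L=239 R=40
Round 3 (k=48): L=40 R=104
Round 4 (k=23): L=104 R=119
Round 5 (k=44): L=119 R=19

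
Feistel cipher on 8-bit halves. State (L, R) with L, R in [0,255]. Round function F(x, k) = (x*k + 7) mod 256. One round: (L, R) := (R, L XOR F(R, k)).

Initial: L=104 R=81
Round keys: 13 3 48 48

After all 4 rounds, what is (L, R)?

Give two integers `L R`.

Answer: 171 173

Derivation:
Round 1 (k=13): L=81 R=76
Round 2 (k=3): L=76 R=186
Round 3 (k=48): L=186 R=171
Round 4 (k=48): L=171 R=173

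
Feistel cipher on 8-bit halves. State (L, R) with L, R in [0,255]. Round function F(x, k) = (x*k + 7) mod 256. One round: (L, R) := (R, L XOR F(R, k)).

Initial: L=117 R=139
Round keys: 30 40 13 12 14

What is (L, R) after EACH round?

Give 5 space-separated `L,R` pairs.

Round 1 (k=30): L=139 R=36
Round 2 (k=40): L=36 R=44
Round 3 (k=13): L=44 R=103
Round 4 (k=12): L=103 R=247
Round 5 (k=14): L=247 R=238

Answer: 139,36 36,44 44,103 103,247 247,238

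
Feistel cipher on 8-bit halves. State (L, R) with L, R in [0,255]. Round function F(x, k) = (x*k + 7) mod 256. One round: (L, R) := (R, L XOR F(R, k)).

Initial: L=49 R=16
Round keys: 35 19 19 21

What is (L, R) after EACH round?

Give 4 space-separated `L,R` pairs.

Round 1 (k=35): L=16 R=6
Round 2 (k=19): L=6 R=105
Round 3 (k=19): L=105 R=212
Round 4 (k=21): L=212 R=2

Answer: 16,6 6,105 105,212 212,2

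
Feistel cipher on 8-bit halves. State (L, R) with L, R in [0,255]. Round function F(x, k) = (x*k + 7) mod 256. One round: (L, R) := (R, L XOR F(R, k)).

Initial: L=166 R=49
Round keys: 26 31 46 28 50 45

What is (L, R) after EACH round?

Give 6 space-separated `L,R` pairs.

Round 1 (k=26): L=49 R=167
Round 2 (k=31): L=167 R=113
Round 3 (k=46): L=113 R=242
Round 4 (k=28): L=242 R=14
Round 5 (k=50): L=14 R=49
Round 6 (k=45): L=49 R=170

Answer: 49,167 167,113 113,242 242,14 14,49 49,170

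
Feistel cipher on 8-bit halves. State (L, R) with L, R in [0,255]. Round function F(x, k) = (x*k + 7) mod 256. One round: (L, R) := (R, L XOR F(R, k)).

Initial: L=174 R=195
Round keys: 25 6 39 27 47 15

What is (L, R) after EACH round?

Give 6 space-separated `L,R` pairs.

Answer: 195,188 188,172 172,135 135,232 232,24 24,135

Derivation:
Round 1 (k=25): L=195 R=188
Round 2 (k=6): L=188 R=172
Round 3 (k=39): L=172 R=135
Round 4 (k=27): L=135 R=232
Round 5 (k=47): L=232 R=24
Round 6 (k=15): L=24 R=135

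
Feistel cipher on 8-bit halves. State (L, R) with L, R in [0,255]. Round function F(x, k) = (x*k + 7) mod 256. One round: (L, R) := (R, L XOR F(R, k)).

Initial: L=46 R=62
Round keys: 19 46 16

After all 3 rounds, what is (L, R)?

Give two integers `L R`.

Round 1 (k=19): L=62 R=143
Round 2 (k=46): L=143 R=135
Round 3 (k=16): L=135 R=248

Answer: 135 248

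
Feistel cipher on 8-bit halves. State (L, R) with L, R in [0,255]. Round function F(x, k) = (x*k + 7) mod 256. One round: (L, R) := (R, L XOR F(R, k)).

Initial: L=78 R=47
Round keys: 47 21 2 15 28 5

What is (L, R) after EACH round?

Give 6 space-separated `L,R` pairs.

Round 1 (k=47): L=47 R=230
Round 2 (k=21): L=230 R=202
Round 3 (k=2): L=202 R=125
Round 4 (k=15): L=125 R=144
Round 5 (k=28): L=144 R=186
Round 6 (k=5): L=186 R=57

Answer: 47,230 230,202 202,125 125,144 144,186 186,57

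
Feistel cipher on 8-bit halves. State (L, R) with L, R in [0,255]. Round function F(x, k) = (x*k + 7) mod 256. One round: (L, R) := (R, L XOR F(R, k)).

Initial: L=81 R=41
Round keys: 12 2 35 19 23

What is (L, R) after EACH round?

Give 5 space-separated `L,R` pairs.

Round 1 (k=12): L=41 R=162
Round 2 (k=2): L=162 R=98
Round 3 (k=35): L=98 R=207
Round 4 (k=19): L=207 R=6
Round 5 (k=23): L=6 R=94

Answer: 41,162 162,98 98,207 207,6 6,94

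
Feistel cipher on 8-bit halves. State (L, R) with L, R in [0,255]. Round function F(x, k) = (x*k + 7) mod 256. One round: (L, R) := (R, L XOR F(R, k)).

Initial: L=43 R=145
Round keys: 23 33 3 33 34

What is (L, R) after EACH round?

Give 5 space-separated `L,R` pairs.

Round 1 (k=23): L=145 R=37
Round 2 (k=33): L=37 R=93
Round 3 (k=3): L=93 R=59
Round 4 (k=33): L=59 R=255
Round 5 (k=34): L=255 R=222

Answer: 145,37 37,93 93,59 59,255 255,222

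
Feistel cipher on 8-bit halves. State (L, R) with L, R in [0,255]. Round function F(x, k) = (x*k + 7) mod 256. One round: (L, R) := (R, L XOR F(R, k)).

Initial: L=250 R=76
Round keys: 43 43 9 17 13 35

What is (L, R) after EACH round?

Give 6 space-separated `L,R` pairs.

Answer: 76,49 49,14 14,180 180,245 245,204 204,30

Derivation:
Round 1 (k=43): L=76 R=49
Round 2 (k=43): L=49 R=14
Round 3 (k=9): L=14 R=180
Round 4 (k=17): L=180 R=245
Round 5 (k=13): L=245 R=204
Round 6 (k=35): L=204 R=30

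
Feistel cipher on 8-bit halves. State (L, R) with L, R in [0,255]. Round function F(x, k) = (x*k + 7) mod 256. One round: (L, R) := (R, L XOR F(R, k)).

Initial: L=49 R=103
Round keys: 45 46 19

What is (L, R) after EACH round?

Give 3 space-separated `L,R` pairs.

Round 1 (k=45): L=103 R=19
Round 2 (k=46): L=19 R=22
Round 3 (k=19): L=22 R=186

Answer: 103,19 19,22 22,186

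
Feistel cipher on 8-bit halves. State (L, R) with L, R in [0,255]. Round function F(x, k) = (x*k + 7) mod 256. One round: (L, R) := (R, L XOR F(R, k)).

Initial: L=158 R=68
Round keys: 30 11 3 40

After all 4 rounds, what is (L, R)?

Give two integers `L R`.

Round 1 (k=30): L=68 R=97
Round 2 (k=11): L=97 R=118
Round 3 (k=3): L=118 R=8
Round 4 (k=40): L=8 R=49

Answer: 8 49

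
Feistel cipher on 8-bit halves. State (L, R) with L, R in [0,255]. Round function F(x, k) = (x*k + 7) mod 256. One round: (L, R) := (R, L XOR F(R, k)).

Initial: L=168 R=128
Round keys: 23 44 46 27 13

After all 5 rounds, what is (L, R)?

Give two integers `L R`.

Answer: 90 87

Derivation:
Round 1 (k=23): L=128 R=47
Round 2 (k=44): L=47 R=155
Round 3 (k=46): L=155 R=206
Round 4 (k=27): L=206 R=90
Round 5 (k=13): L=90 R=87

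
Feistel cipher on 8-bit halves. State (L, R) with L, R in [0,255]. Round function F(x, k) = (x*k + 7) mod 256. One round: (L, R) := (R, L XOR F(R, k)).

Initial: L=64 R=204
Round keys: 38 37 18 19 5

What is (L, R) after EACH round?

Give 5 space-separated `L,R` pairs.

Answer: 204,15 15,254 254,236 236,117 117,188

Derivation:
Round 1 (k=38): L=204 R=15
Round 2 (k=37): L=15 R=254
Round 3 (k=18): L=254 R=236
Round 4 (k=19): L=236 R=117
Round 5 (k=5): L=117 R=188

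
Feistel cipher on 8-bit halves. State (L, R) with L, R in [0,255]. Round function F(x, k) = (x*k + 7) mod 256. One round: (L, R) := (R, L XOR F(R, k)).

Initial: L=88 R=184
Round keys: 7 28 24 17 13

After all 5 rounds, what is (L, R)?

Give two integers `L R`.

Round 1 (k=7): L=184 R=87
Round 2 (k=28): L=87 R=51
Round 3 (k=24): L=51 R=152
Round 4 (k=17): L=152 R=44
Round 5 (k=13): L=44 R=219

Answer: 44 219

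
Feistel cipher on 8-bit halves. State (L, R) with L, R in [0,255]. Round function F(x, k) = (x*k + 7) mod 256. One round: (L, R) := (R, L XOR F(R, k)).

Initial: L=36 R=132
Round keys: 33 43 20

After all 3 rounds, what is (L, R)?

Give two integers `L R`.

Answer: 104 8

Derivation:
Round 1 (k=33): L=132 R=47
Round 2 (k=43): L=47 R=104
Round 3 (k=20): L=104 R=8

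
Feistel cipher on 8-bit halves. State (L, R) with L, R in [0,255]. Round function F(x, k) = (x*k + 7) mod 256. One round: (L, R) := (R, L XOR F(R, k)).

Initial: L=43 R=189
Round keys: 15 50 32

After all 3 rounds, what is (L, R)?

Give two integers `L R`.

Answer: 36 182

Derivation:
Round 1 (k=15): L=189 R=49
Round 2 (k=50): L=49 R=36
Round 3 (k=32): L=36 R=182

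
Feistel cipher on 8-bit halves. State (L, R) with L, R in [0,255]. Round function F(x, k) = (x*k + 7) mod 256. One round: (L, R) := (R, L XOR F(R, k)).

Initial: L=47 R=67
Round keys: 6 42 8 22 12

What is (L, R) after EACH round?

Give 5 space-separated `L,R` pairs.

Round 1 (k=6): L=67 R=182
Round 2 (k=42): L=182 R=160
Round 3 (k=8): L=160 R=177
Round 4 (k=22): L=177 R=157
Round 5 (k=12): L=157 R=210

Answer: 67,182 182,160 160,177 177,157 157,210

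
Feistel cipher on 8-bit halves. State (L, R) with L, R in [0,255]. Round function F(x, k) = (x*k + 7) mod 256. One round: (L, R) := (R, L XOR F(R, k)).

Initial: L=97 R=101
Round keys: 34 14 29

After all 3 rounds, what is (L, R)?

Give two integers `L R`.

Answer: 130 209

Derivation:
Round 1 (k=34): L=101 R=16
Round 2 (k=14): L=16 R=130
Round 3 (k=29): L=130 R=209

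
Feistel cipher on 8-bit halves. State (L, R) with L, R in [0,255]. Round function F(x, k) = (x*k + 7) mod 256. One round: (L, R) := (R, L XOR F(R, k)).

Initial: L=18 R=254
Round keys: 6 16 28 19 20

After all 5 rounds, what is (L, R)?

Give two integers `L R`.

Answer: 140 157

Derivation:
Round 1 (k=6): L=254 R=233
Round 2 (k=16): L=233 R=105
Round 3 (k=28): L=105 R=106
Round 4 (k=19): L=106 R=140
Round 5 (k=20): L=140 R=157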